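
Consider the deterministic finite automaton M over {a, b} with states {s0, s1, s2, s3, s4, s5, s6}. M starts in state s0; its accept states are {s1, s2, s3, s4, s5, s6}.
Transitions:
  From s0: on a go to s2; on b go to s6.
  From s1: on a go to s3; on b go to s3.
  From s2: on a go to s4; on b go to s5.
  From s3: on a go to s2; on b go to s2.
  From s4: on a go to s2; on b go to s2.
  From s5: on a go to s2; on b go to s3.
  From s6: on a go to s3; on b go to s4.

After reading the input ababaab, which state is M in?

s0 --a--> s2
s2 --b--> s5
s5 --a--> s2
s2 --b--> s5
s5 --a--> s2
s2 --a--> s4
s4 --b--> s2

s2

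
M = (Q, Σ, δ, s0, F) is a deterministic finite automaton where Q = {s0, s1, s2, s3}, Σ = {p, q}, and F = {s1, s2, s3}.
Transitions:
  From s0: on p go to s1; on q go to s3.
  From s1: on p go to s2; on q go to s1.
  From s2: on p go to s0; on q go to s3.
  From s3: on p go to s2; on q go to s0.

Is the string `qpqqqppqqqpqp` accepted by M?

accepted

s0 --q--> s3
s3 --p--> s2
s2 --q--> s3
s3 --q--> s0
s0 --q--> s3
s3 --p--> s2
s2 --p--> s0
s0 --q--> s3
s3 --q--> s0
s0 --q--> s3
s3 --p--> s2
s2 --q--> s3
s3 --p--> s2
End in state s2, which is an accepting state.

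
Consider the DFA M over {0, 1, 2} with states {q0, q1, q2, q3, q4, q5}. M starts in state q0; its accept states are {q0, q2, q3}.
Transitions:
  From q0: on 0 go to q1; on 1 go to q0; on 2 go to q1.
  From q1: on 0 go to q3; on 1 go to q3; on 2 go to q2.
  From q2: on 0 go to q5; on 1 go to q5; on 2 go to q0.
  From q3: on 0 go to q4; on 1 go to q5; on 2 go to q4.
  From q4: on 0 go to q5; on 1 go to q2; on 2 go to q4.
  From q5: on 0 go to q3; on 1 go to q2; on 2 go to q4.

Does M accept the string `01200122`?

q0 --0--> q1
q1 --1--> q3
q3 --2--> q4
q4 --0--> q5
q5 --0--> q3
q3 --1--> q5
q5 --2--> q4
q4 --2--> q4
End in state q4, which is not an accepting state.

rejected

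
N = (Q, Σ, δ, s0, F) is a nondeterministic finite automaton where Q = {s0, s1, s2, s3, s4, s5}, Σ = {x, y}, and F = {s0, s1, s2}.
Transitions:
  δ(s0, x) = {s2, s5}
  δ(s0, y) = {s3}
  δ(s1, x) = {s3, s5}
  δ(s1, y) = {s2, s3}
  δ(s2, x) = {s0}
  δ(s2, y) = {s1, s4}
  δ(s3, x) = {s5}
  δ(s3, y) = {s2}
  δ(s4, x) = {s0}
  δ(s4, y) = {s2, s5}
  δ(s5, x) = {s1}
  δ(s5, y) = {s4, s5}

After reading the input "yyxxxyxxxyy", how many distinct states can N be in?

4

Start: {s0}
read y: {s3}
read y: {s2}
read x: {s0}
read x: {s2, s5}
read x: {s0, s1}
read y: {s2, s3}
read x: {s0, s5}
read x: {s1, s2, s5}
read x: {s0, s1, s3, s5}
read y: {s2, s3, s4, s5}
read y: {s1, s2, s4, s5}
Final reachable set {s1, s2, s4, s5} has 4 states.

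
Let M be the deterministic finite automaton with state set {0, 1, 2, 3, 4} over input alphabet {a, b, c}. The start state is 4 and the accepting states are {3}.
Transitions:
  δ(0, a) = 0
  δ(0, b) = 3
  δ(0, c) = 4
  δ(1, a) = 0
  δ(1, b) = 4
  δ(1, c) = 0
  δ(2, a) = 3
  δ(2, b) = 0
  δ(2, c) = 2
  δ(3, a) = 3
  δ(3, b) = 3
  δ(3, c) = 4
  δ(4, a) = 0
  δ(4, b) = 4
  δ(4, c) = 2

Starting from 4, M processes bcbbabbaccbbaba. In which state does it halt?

4 --b--> 4
4 --c--> 2
2 --b--> 0
0 --b--> 3
3 --a--> 3
3 --b--> 3
3 --b--> 3
3 --a--> 3
3 --c--> 4
4 --c--> 2
2 --b--> 0
0 --b--> 3
3 --a--> 3
3 --b--> 3
3 --a--> 3

3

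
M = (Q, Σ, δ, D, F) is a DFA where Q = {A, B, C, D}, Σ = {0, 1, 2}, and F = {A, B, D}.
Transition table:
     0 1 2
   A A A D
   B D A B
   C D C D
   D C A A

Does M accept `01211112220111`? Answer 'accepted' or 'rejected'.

D --0--> C
C --1--> C
C --2--> D
D --1--> A
A --1--> A
A --1--> A
A --1--> A
A --2--> D
D --2--> A
A --2--> D
D --0--> C
C --1--> C
C --1--> C
C --1--> C
End in state C, which is not an accepting state.

rejected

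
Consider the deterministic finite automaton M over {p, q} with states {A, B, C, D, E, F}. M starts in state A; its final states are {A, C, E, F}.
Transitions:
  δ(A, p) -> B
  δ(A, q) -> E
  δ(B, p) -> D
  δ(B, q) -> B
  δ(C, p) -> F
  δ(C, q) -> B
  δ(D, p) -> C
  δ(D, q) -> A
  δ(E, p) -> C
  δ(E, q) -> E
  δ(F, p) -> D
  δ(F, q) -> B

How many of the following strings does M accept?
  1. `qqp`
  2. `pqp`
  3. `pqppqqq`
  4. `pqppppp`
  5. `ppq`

3

`qqp`: accepted
`pqp`: rejected
`pqppqqq`: rejected
`pqppppp`: accepted
`ppq`: accepted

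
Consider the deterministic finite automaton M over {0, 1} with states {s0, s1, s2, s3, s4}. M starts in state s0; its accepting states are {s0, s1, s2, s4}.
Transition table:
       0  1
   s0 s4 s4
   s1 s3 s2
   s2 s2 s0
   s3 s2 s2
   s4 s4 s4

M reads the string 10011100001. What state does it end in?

s4

s0 --1--> s4
s4 --0--> s4
s4 --0--> s4
s4 --1--> s4
s4 --1--> s4
s4 --1--> s4
s4 --0--> s4
s4 --0--> s4
s4 --0--> s4
s4 --0--> s4
s4 --1--> s4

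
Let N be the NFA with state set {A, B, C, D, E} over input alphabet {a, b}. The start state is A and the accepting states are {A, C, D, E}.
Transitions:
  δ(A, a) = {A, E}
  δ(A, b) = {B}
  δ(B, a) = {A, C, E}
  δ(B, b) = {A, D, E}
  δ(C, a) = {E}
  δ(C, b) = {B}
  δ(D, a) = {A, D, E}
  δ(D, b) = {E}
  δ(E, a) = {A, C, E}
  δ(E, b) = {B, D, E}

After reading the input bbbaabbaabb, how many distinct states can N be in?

4

Start: {A}
read b: {B}
read b: {A, D, E}
read b: {B, D, E}
read a: {A, C, D, E}
read a: {A, C, D, E}
read b: {B, D, E}
read b: {A, B, D, E}
read a: {A, C, D, E}
read a: {A, C, D, E}
read b: {B, D, E}
read b: {A, B, D, E}
Final reachable set {A, B, D, E} has 4 states.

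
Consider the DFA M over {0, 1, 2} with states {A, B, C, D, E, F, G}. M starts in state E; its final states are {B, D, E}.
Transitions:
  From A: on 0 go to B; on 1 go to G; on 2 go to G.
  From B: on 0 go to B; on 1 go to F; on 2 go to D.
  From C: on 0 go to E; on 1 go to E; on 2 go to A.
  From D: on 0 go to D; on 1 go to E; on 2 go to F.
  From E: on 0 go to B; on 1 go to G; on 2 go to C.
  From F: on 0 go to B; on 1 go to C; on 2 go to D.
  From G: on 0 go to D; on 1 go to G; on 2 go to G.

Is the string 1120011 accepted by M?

rejected

E --1--> G
G --1--> G
G --2--> G
G --0--> D
D --0--> D
D --1--> E
E --1--> G
End in state G, which is not an accepting state.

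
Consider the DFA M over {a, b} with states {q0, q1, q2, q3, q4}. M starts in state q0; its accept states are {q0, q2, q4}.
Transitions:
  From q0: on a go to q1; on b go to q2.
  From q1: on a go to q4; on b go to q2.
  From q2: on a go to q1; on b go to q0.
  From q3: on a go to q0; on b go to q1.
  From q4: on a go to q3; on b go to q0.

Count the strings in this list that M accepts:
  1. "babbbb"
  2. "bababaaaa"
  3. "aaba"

"babbbb": accepted
"bababaaaa": accepted
"aaba": rejected

2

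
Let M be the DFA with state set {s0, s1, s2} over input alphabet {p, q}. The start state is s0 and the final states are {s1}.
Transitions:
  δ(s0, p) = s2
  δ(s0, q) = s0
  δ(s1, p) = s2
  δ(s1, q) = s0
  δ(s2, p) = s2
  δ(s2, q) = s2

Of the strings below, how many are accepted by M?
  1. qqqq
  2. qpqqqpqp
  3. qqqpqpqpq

0

qqqq: rejected
qpqqqpqp: rejected
qqqpqpqpq: rejected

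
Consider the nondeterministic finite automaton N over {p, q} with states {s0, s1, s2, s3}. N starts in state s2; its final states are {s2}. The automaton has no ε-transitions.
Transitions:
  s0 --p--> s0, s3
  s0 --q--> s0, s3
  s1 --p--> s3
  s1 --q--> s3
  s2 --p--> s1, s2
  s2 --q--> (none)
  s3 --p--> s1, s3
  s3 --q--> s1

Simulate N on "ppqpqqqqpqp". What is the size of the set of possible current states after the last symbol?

2

Start: {s2}
read p: {s1, s2}
read p: {s1, s2, s3}
read q: {s1, s3}
read p: {s1, s3}
read q: {s1, s3}
read q: {s1, s3}
read q: {s1, s3}
read q: {s1, s3}
read p: {s1, s3}
read q: {s1, s3}
read p: {s1, s3}
Final reachable set {s1, s3} has 2 states.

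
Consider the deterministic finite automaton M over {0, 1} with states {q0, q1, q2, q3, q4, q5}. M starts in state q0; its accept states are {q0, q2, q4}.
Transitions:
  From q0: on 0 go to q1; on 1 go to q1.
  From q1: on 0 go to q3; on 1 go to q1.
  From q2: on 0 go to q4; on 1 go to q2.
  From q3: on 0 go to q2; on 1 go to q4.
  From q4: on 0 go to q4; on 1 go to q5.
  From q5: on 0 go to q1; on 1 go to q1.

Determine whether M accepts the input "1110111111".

q0 --1--> q1
q1 --1--> q1
q1 --1--> q1
q1 --0--> q3
q3 --1--> q4
q4 --1--> q5
q5 --1--> q1
q1 --1--> q1
q1 --1--> q1
q1 --1--> q1
End in state q1, which is not an accepting state.

rejected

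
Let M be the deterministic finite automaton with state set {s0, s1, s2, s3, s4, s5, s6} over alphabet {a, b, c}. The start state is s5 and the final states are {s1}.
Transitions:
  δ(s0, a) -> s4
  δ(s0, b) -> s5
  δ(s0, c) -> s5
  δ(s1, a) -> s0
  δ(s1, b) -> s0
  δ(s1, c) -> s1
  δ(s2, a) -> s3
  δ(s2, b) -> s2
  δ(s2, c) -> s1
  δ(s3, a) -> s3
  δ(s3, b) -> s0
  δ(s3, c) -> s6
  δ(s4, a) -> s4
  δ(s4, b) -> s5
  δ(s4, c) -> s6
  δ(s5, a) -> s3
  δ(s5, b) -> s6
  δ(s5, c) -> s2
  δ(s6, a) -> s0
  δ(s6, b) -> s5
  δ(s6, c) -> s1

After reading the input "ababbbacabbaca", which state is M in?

s5 --a--> s3
s3 --b--> s0
s0 --a--> s4
s4 --b--> s5
s5 --b--> s6
s6 --b--> s5
s5 --a--> s3
s3 --c--> s6
s6 --a--> s0
s0 --b--> s5
s5 --b--> s6
s6 --a--> s0
s0 --c--> s5
s5 --a--> s3

s3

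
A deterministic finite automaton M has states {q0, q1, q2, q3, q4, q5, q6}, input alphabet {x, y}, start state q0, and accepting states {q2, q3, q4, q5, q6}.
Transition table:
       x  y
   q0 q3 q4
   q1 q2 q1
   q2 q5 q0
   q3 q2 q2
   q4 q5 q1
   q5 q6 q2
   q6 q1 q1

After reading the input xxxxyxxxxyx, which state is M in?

q2

q0 --x--> q3
q3 --x--> q2
q2 --x--> q5
q5 --x--> q6
q6 --y--> q1
q1 --x--> q2
q2 --x--> q5
q5 --x--> q6
q6 --x--> q1
q1 --y--> q1
q1 --x--> q2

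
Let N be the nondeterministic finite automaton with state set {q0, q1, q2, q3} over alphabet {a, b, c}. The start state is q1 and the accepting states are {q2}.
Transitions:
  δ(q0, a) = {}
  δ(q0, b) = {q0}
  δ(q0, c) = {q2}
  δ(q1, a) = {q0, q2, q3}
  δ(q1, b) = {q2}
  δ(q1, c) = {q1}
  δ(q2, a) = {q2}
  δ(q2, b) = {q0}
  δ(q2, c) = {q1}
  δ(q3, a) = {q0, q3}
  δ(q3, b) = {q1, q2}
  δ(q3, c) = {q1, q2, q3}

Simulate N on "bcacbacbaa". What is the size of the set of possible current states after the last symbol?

Start: {q1}
read b: {q2}
read c: {q1}
read a: {q0, q2, q3}
read c: {q1, q2, q3}
read b: {q0, q1, q2}
read a: {q0, q2, q3}
read c: {q1, q2, q3}
read b: {q0, q1, q2}
read a: {q0, q2, q3}
read a: {q0, q2, q3}
Final reachable set {q0, q2, q3} has 3 states.

3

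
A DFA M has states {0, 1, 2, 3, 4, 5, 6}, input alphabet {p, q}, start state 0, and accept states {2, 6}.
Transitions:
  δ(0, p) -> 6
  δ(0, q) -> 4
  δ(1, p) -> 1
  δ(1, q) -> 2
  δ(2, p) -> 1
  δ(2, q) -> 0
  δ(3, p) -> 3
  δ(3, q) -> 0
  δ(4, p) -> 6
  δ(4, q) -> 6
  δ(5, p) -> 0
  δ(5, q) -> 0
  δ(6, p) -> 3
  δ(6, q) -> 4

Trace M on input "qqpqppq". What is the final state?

0 --q--> 4
4 --q--> 6
6 --p--> 3
3 --q--> 0
0 --p--> 6
6 --p--> 3
3 --q--> 0

0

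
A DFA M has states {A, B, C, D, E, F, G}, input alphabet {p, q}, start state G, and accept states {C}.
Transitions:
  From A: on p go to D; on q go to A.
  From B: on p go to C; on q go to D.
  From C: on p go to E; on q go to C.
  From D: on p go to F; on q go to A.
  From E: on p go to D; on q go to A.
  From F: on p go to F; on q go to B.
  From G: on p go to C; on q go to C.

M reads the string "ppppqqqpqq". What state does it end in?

A

G --p--> C
C --p--> E
E --p--> D
D --p--> F
F --q--> B
B --q--> D
D --q--> A
A --p--> D
D --q--> A
A --q--> A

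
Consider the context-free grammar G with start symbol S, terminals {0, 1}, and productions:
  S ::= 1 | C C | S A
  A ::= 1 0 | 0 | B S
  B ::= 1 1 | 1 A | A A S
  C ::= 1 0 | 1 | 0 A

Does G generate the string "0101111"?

S ⇒ SA ⇒ CCA ⇒ 0ACA ⇒ 010CA ⇒ 0101A ⇒ 0101BS ⇒ 010111S ⇒ 0101111

yes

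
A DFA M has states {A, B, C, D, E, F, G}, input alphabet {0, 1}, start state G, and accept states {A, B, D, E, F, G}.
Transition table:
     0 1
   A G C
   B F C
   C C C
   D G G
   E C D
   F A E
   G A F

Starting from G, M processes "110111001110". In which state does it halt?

G --1--> F
F --1--> E
E --0--> C
C --1--> C
C --1--> C
C --1--> C
C --0--> C
C --0--> C
C --1--> C
C --1--> C
C --1--> C
C --0--> C

C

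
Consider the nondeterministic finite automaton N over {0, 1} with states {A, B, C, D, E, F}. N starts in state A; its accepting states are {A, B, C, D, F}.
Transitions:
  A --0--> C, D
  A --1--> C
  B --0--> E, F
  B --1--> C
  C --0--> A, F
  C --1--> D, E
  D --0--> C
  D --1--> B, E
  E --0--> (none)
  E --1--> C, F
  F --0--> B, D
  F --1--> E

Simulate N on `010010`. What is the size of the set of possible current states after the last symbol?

3

Start: {A}
read 0: {C, D}
read 1: {B, D, E}
read 0: {C, E, F}
read 0: {A, B, D, F}
read 1: {B, C, E}
read 0: {A, E, F}
Final reachable set {A, E, F} has 3 states.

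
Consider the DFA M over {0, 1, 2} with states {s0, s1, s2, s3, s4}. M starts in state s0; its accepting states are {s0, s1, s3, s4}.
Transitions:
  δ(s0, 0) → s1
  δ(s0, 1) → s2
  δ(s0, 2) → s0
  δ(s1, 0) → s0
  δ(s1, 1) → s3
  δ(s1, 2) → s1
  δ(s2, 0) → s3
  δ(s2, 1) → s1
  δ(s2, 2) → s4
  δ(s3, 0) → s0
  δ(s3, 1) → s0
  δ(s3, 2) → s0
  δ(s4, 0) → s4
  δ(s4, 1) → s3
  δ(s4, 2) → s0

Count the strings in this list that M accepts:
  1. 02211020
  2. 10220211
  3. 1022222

3

02211020: accepted
10220211: accepted
1022222: accepted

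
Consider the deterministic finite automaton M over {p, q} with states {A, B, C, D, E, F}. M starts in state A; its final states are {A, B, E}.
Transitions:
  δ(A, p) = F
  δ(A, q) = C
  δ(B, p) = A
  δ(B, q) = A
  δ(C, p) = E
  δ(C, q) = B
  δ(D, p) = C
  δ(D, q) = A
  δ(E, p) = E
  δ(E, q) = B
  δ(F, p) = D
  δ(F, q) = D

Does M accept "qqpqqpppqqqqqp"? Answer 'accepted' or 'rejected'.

accepted

A --q--> C
C --q--> B
B --p--> A
A --q--> C
C --q--> B
B --p--> A
A --p--> F
F --p--> D
D --q--> A
A --q--> C
C --q--> B
B --q--> A
A --q--> C
C --p--> E
End in state E, which is an accepting state.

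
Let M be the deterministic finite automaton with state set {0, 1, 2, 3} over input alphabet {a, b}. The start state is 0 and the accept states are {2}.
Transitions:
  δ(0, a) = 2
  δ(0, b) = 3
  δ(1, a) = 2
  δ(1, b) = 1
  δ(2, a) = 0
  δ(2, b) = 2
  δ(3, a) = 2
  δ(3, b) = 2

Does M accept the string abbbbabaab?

0 --a--> 2
2 --b--> 2
2 --b--> 2
2 --b--> 2
2 --b--> 2
2 --a--> 0
0 --b--> 3
3 --a--> 2
2 --a--> 0
0 --b--> 3
End in state 3, which is not an accepting state.

rejected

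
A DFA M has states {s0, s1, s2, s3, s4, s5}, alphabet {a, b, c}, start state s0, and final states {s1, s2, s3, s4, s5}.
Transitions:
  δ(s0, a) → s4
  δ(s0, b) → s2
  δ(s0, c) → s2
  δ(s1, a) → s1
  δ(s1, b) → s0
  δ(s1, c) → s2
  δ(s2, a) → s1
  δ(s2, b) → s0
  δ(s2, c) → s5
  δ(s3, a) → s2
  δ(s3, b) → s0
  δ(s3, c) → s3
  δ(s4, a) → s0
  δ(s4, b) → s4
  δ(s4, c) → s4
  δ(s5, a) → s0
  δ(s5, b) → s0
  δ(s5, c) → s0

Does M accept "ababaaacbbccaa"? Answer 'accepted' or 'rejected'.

rejected

s0 --a--> s4
s4 --b--> s4
s4 --a--> s0
s0 --b--> s2
s2 --a--> s1
s1 --a--> s1
s1 --a--> s1
s1 --c--> s2
s2 --b--> s0
s0 --b--> s2
s2 --c--> s5
s5 --c--> s0
s0 --a--> s4
s4 --a--> s0
End in state s0, which is not an accepting state.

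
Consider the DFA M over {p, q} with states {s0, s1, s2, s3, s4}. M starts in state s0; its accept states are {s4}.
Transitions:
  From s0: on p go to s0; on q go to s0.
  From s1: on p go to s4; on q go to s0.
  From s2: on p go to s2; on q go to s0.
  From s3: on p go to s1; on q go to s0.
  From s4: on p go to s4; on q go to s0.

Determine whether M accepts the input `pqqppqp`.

s0 --p--> s0
s0 --q--> s0
s0 --q--> s0
s0 --p--> s0
s0 --p--> s0
s0 --q--> s0
s0 --p--> s0
End in state s0, which is not an accepting state.

rejected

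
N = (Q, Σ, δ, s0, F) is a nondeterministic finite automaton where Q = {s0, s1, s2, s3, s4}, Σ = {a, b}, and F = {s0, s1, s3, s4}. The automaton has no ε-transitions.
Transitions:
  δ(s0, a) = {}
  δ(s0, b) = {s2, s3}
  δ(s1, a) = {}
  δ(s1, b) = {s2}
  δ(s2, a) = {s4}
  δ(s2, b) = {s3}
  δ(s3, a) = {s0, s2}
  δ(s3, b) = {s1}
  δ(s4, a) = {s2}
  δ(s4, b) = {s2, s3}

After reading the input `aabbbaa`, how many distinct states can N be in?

Start: {s0}
read a: {}
The reachable set is empty and stays empty for the remaining 6 symbols.
Final reachable set {} has 0 states.

0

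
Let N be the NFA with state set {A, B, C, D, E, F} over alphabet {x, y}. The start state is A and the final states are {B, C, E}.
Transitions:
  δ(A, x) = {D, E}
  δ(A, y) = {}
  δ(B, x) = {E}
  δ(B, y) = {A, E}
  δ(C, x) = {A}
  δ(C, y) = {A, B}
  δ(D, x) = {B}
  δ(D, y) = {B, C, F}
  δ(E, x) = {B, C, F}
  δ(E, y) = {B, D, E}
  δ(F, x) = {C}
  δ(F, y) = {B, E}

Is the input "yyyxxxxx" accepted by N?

Start: {A}
read y: {}
The reachable set is empty and stays empty for the remaining 7 symbols.
Reachable ∩ accepting = {} — empty.

rejected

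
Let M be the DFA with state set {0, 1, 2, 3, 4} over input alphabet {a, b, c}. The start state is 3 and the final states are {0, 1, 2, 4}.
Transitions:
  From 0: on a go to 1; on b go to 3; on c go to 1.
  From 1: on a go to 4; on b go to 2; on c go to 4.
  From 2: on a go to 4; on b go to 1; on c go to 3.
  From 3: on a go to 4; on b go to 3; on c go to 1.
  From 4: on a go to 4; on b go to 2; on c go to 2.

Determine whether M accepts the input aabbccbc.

3 --a--> 4
4 --a--> 4
4 --b--> 2
2 --b--> 1
1 --c--> 4
4 --c--> 2
2 --b--> 1
1 --c--> 4
End in state 4, which is an accepting state.

accepted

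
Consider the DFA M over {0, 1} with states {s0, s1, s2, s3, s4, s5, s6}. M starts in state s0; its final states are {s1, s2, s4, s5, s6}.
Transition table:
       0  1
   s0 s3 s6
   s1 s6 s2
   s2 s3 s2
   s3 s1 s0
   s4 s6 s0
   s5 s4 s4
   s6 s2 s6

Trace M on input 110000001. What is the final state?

s0 --1--> s6
s6 --1--> s6
s6 --0--> s2
s2 --0--> s3
s3 --0--> s1
s1 --0--> s6
s6 --0--> s2
s2 --0--> s3
s3 --1--> s0

s0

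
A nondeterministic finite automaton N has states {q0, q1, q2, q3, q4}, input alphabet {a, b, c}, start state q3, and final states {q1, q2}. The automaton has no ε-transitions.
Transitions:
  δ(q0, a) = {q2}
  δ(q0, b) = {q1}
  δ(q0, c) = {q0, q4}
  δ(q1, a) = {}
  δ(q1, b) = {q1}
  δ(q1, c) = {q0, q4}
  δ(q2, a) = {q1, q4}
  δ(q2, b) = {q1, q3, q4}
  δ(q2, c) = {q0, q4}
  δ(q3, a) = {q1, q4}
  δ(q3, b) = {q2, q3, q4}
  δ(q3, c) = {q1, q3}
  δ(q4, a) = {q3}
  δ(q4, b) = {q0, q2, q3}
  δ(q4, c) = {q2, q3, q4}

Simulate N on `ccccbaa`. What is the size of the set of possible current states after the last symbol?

3

Start: {q3}
read c: {q1, q3}
read c: {q0, q1, q3, q4}
read c: {q0, q1, q2, q3, q4}
read c: {q0, q1, q2, q3, q4}
read b: {q0, q1, q2, q3, q4}
read a: {q1, q2, q3, q4}
read a: {q1, q3, q4}
Final reachable set {q1, q3, q4} has 3 states.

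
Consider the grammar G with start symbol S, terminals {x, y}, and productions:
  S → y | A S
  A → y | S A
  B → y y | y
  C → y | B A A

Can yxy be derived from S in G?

no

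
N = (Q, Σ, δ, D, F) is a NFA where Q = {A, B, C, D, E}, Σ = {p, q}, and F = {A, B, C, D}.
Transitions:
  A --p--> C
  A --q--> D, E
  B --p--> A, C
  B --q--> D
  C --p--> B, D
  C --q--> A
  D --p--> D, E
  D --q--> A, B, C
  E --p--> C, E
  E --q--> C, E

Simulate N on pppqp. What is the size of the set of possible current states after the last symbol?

Start: {D}
read p: {D, E}
read p: {C, D, E}
read p: {B, C, D, E}
read q: {A, B, C, D, E}
read p: {A, B, C, D, E}
Final reachable set {A, B, C, D, E} has 5 states.

5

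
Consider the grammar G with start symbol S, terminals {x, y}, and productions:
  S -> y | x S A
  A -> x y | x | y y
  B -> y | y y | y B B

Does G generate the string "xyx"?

yes

S ⇒ xSA ⇒ xyA ⇒ xyx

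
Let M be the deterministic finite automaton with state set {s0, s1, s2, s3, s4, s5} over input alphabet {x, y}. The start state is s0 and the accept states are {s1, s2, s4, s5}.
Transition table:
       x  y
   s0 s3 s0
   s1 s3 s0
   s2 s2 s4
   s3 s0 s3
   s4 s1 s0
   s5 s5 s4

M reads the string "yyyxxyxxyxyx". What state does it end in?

s0 --y--> s0
s0 --y--> s0
s0 --y--> s0
s0 --x--> s3
s3 --x--> s0
s0 --y--> s0
s0 --x--> s3
s3 --x--> s0
s0 --y--> s0
s0 --x--> s3
s3 --y--> s3
s3 --x--> s0

s0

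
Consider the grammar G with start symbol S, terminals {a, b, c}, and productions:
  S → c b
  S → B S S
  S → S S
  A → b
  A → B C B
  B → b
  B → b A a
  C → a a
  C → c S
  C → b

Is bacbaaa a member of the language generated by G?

no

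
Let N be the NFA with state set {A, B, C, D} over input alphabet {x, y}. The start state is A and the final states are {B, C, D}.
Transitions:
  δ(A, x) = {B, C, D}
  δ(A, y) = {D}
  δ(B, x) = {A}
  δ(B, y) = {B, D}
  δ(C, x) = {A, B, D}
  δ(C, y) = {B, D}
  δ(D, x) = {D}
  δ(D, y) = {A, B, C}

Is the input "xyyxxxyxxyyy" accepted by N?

Start: {A}
read x: {B, C, D}
read y: {A, B, C, D}
read y: {A, B, C, D}
read x: {A, B, C, D}
read x: {A, B, C, D}
read x: {A, B, C, D}
read y: {A, B, C, D}
read x: {A, B, C, D}
read x: {A, B, C, D}
read y: {A, B, C, D}
read y: {A, B, C, D}
read y: {A, B, C, D}
Reachable ∩ accepting = {B, C, D} — nonempty.

accepted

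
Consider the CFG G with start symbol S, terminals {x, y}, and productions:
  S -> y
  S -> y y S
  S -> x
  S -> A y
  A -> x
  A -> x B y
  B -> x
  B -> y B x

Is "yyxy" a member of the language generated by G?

yes

S ⇒ yyS ⇒ yyAy ⇒ yyxy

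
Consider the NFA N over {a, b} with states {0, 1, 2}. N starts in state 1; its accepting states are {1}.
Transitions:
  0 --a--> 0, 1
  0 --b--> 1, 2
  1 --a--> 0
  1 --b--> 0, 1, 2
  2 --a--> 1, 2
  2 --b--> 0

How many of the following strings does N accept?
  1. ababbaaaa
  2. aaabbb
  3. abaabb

3

ababbaaaa: accepted
aaabbb: accepted
abaabb: accepted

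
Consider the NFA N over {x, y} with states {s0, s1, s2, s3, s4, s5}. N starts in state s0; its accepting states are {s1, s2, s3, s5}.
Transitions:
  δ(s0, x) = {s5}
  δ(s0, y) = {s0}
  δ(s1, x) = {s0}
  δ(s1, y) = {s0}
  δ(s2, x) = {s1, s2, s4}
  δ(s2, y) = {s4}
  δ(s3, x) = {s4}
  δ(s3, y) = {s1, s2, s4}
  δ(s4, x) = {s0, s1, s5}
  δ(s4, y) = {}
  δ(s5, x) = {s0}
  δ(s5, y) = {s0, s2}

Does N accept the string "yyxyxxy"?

accepted

Start: {s0}
read y: {s0}
read y: {s0}
read x: {s5}
read y: {s0, s2}
read x: {s1, s2, s4, s5}
read x: {s0, s1, s2, s4, s5}
read y: {s0, s2, s4}
Reachable ∩ accepting = {s2} — nonempty.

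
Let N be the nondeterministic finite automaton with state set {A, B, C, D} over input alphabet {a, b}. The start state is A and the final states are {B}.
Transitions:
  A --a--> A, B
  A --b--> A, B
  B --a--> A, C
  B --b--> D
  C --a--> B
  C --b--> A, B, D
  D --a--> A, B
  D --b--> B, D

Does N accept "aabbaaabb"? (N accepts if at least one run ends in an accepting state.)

accepted

Start: {A}
read a: {A, B}
read a: {A, B, C}
read b: {A, B, D}
read b: {A, B, D}
read a: {A, B, C}
read a: {A, B, C}
read a: {A, B, C}
read b: {A, B, D}
read b: {A, B, D}
Reachable ∩ accepting = {B} — nonempty.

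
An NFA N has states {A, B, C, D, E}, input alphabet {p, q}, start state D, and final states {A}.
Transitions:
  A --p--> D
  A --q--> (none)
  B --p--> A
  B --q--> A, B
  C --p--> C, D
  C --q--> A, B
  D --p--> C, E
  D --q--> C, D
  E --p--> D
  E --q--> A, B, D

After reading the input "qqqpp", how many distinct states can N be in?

Start: {D}
read q: {C, D}
read q: {A, B, C, D}
read q: {A, B, C, D}
read p: {A, C, D, E}
read p: {C, D, E}
Final reachable set {C, D, E} has 3 states.

3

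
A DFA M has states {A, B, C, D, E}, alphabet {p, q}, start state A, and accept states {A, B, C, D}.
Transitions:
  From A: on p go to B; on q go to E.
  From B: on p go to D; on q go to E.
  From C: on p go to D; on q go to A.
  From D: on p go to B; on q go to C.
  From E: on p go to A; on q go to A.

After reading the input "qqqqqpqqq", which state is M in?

E

A --q--> E
E --q--> A
A --q--> E
E --q--> A
A --q--> E
E --p--> A
A --q--> E
E --q--> A
A --q--> E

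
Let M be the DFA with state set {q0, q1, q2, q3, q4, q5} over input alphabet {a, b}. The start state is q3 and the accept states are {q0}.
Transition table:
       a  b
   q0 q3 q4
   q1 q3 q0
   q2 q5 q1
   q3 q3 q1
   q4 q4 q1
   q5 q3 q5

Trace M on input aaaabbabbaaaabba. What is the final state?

q3

q3 --a--> q3
q3 --a--> q3
q3 --a--> q3
q3 --a--> q3
q3 --b--> q1
q1 --b--> q0
q0 --a--> q3
q3 --b--> q1
q1 --b--> q0
q0 --a--> q3
q3 --a--> q3
q3 --a--> q3
q3 --a--> q3
q3 --b--> q1
q1 --b--> q0
q0 --a--> q3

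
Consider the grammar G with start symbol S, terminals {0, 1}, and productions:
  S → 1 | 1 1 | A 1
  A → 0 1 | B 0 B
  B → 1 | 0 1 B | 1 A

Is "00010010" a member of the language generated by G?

no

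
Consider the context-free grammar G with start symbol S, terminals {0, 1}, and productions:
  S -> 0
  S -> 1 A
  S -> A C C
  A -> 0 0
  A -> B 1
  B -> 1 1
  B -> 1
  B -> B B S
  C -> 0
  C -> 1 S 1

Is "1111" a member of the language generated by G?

S ⇒ 1A ⇒ 1B1 ⇒ 1111

yes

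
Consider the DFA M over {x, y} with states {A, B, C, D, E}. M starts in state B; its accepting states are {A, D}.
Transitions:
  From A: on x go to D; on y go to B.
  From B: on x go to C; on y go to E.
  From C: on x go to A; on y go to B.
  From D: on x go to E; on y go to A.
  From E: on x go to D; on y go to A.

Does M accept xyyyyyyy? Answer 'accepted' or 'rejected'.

B --x--> C
C --y--> B
B --y--> E
E --y--> A
A --y--> B
B --y--> E
E --y--> A
A --y--> B
End in state B, which is not an accepting state.

rejected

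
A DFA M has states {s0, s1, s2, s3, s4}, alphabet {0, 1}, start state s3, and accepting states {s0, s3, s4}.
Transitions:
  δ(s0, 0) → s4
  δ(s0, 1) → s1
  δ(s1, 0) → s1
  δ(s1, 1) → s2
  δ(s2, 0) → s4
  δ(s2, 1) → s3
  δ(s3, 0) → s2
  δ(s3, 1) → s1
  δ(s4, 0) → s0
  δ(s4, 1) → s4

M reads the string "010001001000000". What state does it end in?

s0

s3 --0--> s2
s2 --1--> s3
s3 --0--> s2
s2 --0--> s4
s4 --0--> s0
s0 --1--> s1
s1 --0--> s1
s1 --0--> s1
s1 --1--> s2
s2 --0--> s4
s4 --0--> s0
s0 --0--> s4
s4 --0--> s0
s0 --0--> s4
s4 --0--> s0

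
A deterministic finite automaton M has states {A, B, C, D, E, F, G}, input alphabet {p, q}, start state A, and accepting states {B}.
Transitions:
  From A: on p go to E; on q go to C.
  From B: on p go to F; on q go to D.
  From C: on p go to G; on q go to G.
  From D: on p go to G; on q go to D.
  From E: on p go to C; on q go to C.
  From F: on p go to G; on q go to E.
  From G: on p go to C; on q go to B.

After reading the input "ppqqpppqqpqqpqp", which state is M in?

F

A --p--> E
E --p--> C
C --q--> G
G --q--> B
B --p--> F
F --p--> G
G --p--> C
C --q--> G
G --q--> B
B --p--> F
F --q--> E
E --q--> C
C --p--> G
G --q--> B
B --p--> F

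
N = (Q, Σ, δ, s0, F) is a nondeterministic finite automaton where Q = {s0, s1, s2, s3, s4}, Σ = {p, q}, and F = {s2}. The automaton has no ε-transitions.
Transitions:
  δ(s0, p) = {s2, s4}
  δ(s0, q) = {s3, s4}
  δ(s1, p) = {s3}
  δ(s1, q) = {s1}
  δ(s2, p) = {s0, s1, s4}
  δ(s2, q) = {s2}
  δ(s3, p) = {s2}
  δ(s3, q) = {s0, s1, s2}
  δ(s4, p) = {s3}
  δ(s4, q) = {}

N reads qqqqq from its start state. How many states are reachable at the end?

4

Start: {s0}
read q: {s3, s4}
read q: {s0, s1, s2}
read q: {s1, s2, s3, s4}
read q: {s0, s1, s2}
read q: {s1, s2, s3, s4}
Final reachable set {s1, s2, s3, s4} has 4 states.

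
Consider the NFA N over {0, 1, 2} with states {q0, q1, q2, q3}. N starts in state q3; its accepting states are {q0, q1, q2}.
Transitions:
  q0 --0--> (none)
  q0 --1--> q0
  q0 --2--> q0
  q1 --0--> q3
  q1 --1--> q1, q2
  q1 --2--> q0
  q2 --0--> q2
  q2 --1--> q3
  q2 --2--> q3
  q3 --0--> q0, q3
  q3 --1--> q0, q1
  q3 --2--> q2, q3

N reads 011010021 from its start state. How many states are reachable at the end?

3

Start: {q3}
read 0: {q0, q3}
read 1: {q0, q1}
read 1: {q0, q1, q2}
read 0: {q2, q3}
read 1: {q0, q1, q3}
read 0: {q0, q3}
read 0: {q0, q3}
read 2: {q0, q2, q3}
read 1: {q0, q1, q3}
Final reachable set {q0, q1, q3} has 3 states.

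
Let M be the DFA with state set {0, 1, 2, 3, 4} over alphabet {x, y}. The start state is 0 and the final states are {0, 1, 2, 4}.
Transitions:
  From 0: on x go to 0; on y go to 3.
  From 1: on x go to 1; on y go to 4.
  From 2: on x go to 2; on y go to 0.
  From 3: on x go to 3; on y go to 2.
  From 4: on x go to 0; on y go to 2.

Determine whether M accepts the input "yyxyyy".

accepted

0 --y--> 3
3 --y--> 2
2 --x--> 2
2 --y--> 0
0 --y--> 3
3 --y--> 2
End in state 2, which is an accepting state.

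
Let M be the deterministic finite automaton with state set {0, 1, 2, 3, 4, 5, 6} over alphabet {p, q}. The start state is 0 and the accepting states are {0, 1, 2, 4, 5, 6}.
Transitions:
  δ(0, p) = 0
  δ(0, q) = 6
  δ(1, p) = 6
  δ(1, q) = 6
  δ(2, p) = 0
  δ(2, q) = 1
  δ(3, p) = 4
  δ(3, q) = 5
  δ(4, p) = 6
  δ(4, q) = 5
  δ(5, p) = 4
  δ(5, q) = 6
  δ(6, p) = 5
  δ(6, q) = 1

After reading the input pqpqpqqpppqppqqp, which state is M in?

0 --p--> 0
0 --q--> 6
6 --p--> 5
5 --q--> 6
6 --p--> 5
5 --q--> 6
6 --q--> 1
1 --p--> 6
6 --p--> 5
5 --p--> 4
4 --q--> 5
5 --p--> 4
4 --p--> 6
6 --q--> 1
1 --q--> 6
6 --p--> 5

5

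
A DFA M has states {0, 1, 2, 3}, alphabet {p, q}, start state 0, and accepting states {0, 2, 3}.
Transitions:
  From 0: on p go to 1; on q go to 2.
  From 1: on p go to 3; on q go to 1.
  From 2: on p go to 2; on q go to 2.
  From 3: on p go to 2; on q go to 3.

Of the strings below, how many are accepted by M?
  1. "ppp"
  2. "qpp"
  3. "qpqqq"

"ppp": accepted
"qpp": accepted
"qpqqq": accepted

3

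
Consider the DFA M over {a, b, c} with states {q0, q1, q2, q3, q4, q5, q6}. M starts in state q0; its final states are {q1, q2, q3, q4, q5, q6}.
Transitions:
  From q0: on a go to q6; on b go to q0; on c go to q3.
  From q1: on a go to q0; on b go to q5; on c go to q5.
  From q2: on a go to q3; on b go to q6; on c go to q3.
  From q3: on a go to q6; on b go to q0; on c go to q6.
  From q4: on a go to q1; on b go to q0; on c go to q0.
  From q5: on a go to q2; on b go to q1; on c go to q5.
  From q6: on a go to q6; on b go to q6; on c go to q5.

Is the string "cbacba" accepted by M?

q0 --c--> q3
q3 --b--> q0
q0 --a--> q6
q6 --c--> q5
q5 --b--> q1
q1 --a--> q0
End in state q0, which is not an accepting state.

rejected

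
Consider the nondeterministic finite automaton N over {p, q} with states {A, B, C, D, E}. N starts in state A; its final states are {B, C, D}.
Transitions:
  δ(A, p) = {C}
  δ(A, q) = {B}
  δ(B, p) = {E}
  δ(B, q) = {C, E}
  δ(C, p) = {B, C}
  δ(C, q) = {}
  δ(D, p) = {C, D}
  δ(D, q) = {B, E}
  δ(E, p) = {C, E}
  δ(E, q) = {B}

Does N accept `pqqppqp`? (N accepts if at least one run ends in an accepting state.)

Start: {A}
read p: {C}
read q: {}
The reachable set is empty and stays empty for the remaining 5 symbols.
Reachable ∩ accepting = {} — empty.

rejected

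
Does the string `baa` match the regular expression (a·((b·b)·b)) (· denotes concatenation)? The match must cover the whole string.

no

No split of baa into u·v has a matching u and ((b·b)·b) matching v.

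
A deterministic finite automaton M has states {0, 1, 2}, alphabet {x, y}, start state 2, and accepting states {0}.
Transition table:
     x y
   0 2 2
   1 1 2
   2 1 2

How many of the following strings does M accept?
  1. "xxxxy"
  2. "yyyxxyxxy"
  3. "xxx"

"xxxxy": rejected
"yyyxxyxxy": rejected
"xxx": rejected

0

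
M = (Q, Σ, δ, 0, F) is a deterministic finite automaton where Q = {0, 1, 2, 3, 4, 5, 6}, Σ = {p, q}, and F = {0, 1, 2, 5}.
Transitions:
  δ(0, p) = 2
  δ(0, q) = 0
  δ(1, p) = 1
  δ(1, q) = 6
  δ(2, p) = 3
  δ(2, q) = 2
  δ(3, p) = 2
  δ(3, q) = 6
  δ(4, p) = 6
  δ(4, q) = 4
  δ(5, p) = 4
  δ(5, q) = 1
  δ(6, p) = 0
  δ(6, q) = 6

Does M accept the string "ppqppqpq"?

rejected

0 --p--> 2
2 --p--> 3
3 --q--> 6
6 --p--> 0
0 --p--> 2
2 --q--> 2
2 --p--> 3
3 --q--> 6
End in state 6, which is not an accepting state.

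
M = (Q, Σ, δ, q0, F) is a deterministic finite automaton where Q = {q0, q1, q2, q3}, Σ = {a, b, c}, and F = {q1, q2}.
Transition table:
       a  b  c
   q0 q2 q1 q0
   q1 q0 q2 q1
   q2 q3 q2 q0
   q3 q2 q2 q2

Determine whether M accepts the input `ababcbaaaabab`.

q0 --a--> q2
q2 --b--> q2
q2 --a--> q3
q3 --b--> q2
q2 --c--> q0
q0 --b--> q1
q1 --a--> q0
q0 --a--> q2
q2 --a--> q3
q3 --a--> q2
q2 --b--> q2
q2 --a--> q3
q3 --b--> q2
End in state q2, which is an accepting state.

accepted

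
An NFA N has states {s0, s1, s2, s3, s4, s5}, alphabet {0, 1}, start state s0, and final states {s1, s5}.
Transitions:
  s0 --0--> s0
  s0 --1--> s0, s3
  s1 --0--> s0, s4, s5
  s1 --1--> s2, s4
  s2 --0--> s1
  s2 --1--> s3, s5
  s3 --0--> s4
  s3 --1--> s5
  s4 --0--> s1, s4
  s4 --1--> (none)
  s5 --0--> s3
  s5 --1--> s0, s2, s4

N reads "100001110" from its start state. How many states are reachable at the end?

Start: {s0}
read 1: {s0, s3}
read 0: {s0, s4}
read 0: {s0, s1, s4}
read 0: {s0, s1, s4, s5}
read 0: {s0, s1, s3, s4, s5}
read 1: {s0, s2, s3, s4, s5}
read 1: {s0, s2, s3, s4, s5}
read 1: {s0, s2, s3, s4, s5}
read 0: {s0, s1, s3, s4}
Final reachable set {s0, s1, s3, s4} has 4 states.

4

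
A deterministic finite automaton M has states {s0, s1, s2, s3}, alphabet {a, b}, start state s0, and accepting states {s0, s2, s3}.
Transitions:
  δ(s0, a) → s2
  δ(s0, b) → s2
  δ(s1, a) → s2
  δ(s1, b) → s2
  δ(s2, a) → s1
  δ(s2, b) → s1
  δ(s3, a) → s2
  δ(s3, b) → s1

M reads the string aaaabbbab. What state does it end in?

s0 --a--> s2
s2 --a--> s1
s1 --a--> s2
s2 --a--> s1
s1 --b--> s2
s2 --b--> s1
s1 --b--> s2
s2 --a--> s1
s1 --b--> s2

s2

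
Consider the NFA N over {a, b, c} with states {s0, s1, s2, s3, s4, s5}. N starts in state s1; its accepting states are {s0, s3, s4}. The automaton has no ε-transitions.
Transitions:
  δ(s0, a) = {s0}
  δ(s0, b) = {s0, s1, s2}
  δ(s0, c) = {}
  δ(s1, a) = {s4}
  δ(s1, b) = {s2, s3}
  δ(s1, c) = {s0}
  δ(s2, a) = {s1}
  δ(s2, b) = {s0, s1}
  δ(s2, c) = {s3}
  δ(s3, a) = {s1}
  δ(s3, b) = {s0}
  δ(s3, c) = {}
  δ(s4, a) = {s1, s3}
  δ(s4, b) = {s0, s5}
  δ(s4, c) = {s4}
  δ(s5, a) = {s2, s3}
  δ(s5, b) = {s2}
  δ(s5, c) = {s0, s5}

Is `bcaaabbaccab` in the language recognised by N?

accepted

Start: {s1}
read b: {s2, s3}
read c: {s3}
read a: {s1}
read a: {s4}
read a: {s1, s3}
read b: {s0, s2, s3}
read b: {s0, s1, s2}
read a: {s0, s1, s4}
read c: {s0, s4}
read c: {s4}
read a: {s1, s3}
read b: {s0, s2, s3}
Reachable ∩ accepting = {s0, s3} — nonempty.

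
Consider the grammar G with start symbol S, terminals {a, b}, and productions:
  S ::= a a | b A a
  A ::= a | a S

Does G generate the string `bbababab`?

no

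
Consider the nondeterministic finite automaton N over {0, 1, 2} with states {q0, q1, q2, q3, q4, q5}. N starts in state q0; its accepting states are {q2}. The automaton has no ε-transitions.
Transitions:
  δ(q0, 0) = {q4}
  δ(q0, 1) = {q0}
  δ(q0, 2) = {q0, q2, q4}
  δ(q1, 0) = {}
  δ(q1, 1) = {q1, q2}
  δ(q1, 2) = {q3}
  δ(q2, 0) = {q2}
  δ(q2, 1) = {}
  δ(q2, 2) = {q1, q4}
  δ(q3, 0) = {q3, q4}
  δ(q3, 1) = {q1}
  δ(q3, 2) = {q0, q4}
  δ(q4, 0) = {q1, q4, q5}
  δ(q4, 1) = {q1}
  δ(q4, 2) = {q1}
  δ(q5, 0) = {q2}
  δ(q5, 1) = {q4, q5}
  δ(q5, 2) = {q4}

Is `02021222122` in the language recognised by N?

rejected

Start: {q0}
read 0: {q4}
read 2: {q1}
read 0: {}
The reachable set is empty and stays empty for the remaining 8 symbols.
Reachable ∩ accepting = {} — empty.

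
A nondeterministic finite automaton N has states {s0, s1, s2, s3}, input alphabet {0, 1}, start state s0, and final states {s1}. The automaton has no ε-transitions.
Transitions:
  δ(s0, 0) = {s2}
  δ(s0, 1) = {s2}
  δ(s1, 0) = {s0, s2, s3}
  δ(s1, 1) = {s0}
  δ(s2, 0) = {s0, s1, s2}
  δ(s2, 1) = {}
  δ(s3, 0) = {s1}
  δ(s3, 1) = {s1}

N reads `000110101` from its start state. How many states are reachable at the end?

Start: {s0}
read 0: {s2}
read 0: {s0, s1, s2}
read 0: {s0, s1, s2, s3}
read 1: {s0, s1, s2}
read 1: {s0, s2}
read 0: {s0, s1, s2}
read 1: {s0, s2}
read 0: {s0, s1, s2}
read 1: {s0, s2}
Final reachable set {s0, s2} has 2 states.

2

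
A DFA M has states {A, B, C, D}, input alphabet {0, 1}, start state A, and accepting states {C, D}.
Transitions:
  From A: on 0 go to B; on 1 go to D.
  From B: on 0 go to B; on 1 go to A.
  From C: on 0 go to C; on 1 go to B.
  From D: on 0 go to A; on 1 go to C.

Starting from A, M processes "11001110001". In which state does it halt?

A --1--> D
D --1--> C
C --0--> C
C --0--> C
C --1--> B
B --1--> A
A --1--> D
D --0--> A
A --0--> B
B --0--> B
B --1--> A

A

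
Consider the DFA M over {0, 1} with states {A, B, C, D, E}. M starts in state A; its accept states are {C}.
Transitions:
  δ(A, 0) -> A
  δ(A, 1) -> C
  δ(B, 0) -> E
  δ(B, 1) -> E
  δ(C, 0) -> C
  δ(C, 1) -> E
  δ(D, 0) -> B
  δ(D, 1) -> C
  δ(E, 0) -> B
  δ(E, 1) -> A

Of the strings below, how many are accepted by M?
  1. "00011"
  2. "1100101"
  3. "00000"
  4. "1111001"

1

"00011": rejected
"1100101": accepted
"00000": rejected
"1111001": rejected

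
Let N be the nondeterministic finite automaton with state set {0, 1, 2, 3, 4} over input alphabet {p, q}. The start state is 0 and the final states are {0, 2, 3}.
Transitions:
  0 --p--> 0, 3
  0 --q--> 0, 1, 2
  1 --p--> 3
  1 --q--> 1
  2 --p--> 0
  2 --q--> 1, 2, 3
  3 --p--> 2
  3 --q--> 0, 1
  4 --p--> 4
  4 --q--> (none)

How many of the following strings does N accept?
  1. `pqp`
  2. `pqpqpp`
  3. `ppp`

`pqp`: accepted
`pqpqpp`: accepted
`ppp`: accepted

3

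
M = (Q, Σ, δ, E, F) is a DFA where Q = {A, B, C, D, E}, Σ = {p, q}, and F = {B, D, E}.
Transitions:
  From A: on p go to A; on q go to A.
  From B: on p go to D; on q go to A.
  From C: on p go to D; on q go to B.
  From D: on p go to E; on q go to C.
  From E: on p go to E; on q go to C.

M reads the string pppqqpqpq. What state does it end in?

C

E --p--> E
E --p--> E
E --p--> E
E --q--> C
C --q--> B
B --p--> D
D --q--> C
C --p--> D
D --q--> C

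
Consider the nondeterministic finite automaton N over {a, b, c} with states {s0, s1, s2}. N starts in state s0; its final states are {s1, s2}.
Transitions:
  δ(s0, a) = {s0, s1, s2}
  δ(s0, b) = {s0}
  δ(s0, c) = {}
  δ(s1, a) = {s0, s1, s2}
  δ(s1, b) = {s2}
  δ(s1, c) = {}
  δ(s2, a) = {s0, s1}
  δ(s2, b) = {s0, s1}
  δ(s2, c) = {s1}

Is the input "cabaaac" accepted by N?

Start: {s0}
read c: {}
The reachable set is empty and stays empty for the remaining 6 symbols.
Reachable ∩ accepting = {} — empty.

rejected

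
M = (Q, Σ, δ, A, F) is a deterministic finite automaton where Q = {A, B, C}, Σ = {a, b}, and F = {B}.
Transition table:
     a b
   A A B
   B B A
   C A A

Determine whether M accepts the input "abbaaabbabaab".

rejected

A --a--> A
A --b--> B
B --b--> A
A --a--> A
A --a--> A
A --a--> A
A --b--> B
B --b--> A
A --a--> A
A --b--> B
B --a--> B
B --a--> B
B --b--> A
End in state A, which is not an accepting state.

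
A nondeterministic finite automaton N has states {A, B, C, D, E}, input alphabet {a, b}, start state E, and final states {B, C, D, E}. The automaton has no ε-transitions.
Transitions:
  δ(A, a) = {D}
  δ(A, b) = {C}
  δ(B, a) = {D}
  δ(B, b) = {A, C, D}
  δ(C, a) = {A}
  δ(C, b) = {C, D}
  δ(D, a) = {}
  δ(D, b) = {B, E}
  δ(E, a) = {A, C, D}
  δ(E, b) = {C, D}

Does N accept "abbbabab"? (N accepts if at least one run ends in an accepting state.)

Start: {E}
read a: {A, C, D}
read b: {B, C, D, E}
read b: {A, B, C, D, E}
read b: {A, B, C, D, E}
read a: {A, C, D}
read b: {B, C, D, E}
read a: {A, C, D}
read b: {B, C, D, E}
Reachable ∩ accepting = {B, C, D, E} — nonempty.

accepted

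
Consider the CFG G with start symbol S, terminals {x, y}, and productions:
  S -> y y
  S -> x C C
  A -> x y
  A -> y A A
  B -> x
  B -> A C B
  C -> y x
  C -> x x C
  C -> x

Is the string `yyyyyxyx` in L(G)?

no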